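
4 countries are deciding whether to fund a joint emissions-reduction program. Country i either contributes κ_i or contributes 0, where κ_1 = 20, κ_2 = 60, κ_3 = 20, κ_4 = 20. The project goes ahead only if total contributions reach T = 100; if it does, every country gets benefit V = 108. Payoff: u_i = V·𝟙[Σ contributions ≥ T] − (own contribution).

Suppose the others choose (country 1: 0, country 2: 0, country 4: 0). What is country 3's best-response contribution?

0

Others' total = 0. Even contributing 20 gives 20 < 100: no benefit either way.
Best response: 0.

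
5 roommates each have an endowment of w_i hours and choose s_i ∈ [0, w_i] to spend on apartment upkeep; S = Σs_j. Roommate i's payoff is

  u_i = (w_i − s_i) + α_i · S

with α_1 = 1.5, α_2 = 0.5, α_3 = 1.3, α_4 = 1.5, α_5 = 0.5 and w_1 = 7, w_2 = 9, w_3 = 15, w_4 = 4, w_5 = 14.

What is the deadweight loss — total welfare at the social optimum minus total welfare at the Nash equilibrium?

98.9

∂u_i/∂s_i = α_i − 1, so roommate i contributes w_i if α_i > 1, else 0.
α_i > 1 for i ∈ {1, 3, 4}; NE contributions (7, 0, 15, 4, 0), S = 26.
W^NE = Σw_i − S^NE + (Σα_i)·S^NE = 49 + 4.3·26 = 160.8.
Planner: ∂(Σu_j)/∂s_i = Σα_j − 1 = 4.3 > 0, so everyone contributes w_i; S^SO = 49, W^SO = 49 + 4.3·49 = 259.7.
Deadweight loss = 98.9.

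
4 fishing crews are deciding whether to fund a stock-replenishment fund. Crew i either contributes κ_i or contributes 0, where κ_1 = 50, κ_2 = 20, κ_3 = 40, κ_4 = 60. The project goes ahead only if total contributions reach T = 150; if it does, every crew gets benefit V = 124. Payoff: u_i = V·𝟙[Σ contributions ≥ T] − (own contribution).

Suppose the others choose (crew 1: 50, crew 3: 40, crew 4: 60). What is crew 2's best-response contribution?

Others' total = 150 ≥ 150; contributing adds cost 20 for no extra benefit.
Best response: 0.

0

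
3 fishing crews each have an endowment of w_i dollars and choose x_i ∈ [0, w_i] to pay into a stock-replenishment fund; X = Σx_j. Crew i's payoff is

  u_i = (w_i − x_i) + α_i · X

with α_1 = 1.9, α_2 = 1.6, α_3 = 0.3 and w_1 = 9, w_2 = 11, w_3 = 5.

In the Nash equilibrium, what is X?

20

∂u_i/∂x_i = α_i − 1, so crew i contributes w_i if α_i > 1, else 0.
α_i > 1 for i ∈ {1, 2}; NE contributions (9, 11, 0), X = 20.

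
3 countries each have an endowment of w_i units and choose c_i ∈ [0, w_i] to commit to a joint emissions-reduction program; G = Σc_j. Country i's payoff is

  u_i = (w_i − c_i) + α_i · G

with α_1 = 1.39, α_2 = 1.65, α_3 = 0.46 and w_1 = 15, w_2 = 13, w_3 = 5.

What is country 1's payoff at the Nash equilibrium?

38.92

∂u_i/∂c_i = α_i − 1, so country i contributes w_i if α_i > 1, else 0.
α_i > 1 for i ∈ {1, 2}; NE contributions (15, 13, 0), G = 28.
u_1 = (15 − 15) + 1.39·28 = 38.92.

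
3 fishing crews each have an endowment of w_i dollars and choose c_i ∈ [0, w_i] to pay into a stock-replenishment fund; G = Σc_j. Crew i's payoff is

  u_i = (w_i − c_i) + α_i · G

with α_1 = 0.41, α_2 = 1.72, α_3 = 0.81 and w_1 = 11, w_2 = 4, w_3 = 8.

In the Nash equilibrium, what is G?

4

∂u_i/∂c_i = α_i − 1, so crew i contributes w_i if α_i > 1, else 0.
α_i > 1 for i ∈ {2}; NE contributions (0, 4, 0), G = 4.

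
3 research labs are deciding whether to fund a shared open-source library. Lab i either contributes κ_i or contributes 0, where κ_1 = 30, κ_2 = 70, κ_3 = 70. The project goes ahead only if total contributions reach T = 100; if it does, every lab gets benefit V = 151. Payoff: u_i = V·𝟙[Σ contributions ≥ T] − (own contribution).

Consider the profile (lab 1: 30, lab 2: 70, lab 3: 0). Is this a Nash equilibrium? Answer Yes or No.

Yes

Total = 100 ≥ 100: provided.
Lab 1 (pledges 30, payoff 121): dropping to 0 → total 70, payoff 0. No gain.
Lab 2 (pledges 70, payoff 81): dropping to 0 → total 30, payoff 0. No gain.
Lab 3 (pledges 0, payoff 151): pledging 70 → total 170, payoff 81. No gain.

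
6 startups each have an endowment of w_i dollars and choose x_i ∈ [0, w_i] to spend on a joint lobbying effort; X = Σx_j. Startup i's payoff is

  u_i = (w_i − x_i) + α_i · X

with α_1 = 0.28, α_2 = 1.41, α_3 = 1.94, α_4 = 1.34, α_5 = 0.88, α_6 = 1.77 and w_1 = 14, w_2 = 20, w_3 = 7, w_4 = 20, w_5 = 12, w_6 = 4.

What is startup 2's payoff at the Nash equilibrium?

∂u_i/∂x_i = α_i − 1, so startup i contributes w_i if α_i > 1, else 0.
α_i > 1 for i ∈ {2, 3, 4, 6}; NE contributions (0, 20, 7, 20, 0, 4), X = 51.
u_2 = (20 − 20) + 1.41·51 = 71.91.

71.91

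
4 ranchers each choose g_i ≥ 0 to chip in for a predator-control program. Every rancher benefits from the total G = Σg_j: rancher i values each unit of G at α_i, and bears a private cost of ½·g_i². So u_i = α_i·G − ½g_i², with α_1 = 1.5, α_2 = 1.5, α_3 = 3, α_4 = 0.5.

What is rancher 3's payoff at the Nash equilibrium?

15

Rancher i's FOC: ∂u_i/∂g_i = α_i − g_i = 0, so g_i* = α_i.
NE contributions = (1.5, 1.5, 3, 0.5); G = 6.5.
u_3 = α_3·G − ½·(g_3)² = 3·6.5 − ½·3² = 15.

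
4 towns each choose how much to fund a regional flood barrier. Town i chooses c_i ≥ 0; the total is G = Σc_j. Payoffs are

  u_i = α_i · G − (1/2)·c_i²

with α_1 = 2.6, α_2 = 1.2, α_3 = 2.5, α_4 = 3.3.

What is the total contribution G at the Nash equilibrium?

9.6

Town i's FOC: ∂u_i/∂c_i = α_i − c_i = 0, so c_i* = α_i.
NE contributions = (2.6, 1.2, 2.5, 3.3); G = 9.6.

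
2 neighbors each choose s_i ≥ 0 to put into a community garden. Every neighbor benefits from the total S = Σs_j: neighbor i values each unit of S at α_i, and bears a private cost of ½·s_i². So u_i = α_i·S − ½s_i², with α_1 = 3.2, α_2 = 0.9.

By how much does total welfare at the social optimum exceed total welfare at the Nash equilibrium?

5.525

Neighbor i's FOC: ∂u_i/∂s_i = α_i − s_i = 0, so s_i* = α_i.
NE contributions = (3.2, 0.9); S = 4.1.
W^NE = (Σα)·S − ½Σα_i² = 4.1² − ½·11.05 = 11.285.
Planner sets s_i = Σα_j = 4.1 for every i, so S^SO = 2·4.1 = 8.2.
W^SO = (Σα)·S^SO − ½·2·(Σα)² = (2/2)·4.1² = 16.81.
Deadweight loss = W^SO − W^NE = 5.525.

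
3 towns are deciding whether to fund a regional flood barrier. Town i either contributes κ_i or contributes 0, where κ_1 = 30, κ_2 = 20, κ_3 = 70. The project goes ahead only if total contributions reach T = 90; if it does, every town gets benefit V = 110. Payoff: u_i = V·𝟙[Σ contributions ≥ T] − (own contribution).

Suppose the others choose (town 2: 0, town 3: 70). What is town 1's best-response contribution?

Others' total = 70. Contributing 30 brings total to 100 ≥ 90: gain V − κ_1 = 80.
Best response: 30.

30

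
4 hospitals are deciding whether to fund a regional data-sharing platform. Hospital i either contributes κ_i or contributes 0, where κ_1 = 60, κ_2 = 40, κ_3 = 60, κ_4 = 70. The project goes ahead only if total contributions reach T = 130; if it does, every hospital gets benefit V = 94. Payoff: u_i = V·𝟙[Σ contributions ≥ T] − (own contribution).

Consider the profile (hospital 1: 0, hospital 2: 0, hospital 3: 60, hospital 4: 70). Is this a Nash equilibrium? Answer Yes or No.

Yes

Total = 130 ≥ 130: provided.
Hospital 1 (pledges 0, payoff 94): pledging 60 → total 190, payoff 34. No gain.
Hospital 2 (pledges 0, payoff 94): pledging 40 → total 170, payoff 54. No gain.
Hospital 3 (pledges 60, payoff 34): dropping to 0 → total 70, payoff 0. No gain.
Hospital 4 (pledges 70, payoff 24): dropping to 0 → total 60, payoff 0. No gain.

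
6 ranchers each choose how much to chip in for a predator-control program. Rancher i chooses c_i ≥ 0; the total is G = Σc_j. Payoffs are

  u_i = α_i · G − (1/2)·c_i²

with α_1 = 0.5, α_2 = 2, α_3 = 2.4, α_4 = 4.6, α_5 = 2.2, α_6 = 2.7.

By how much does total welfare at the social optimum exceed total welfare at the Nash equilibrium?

Rancher i's FOC: ∂u_i/∂c_i = α_i − c_i = 0, so c_i* = α_i.
NE contributions = (0.5, 2, 2.4, 4.6, 2.2, 2.7); G = 14.4.
W^NE = (Σα)·G − ½Σα_i² = 14.4² − ½·43.3 = 185.71.
Planner sets c_i = Σα_j = 14.4 for every i, so G^SO = 6·14.4 = 86.4.
W^SO = (Σα)·G^SO − ½·6·(Σα)² = (6/2)·14.4² = 622.08.
Deadweight loss = W^SO − W^NE = 436.37.

436.37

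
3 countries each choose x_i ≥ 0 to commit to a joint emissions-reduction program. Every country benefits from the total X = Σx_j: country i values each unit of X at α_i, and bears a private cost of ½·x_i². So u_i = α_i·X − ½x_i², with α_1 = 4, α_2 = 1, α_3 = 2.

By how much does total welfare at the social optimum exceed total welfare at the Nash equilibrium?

35

Country i's FOC: ∂u_i/∂x_i = α_i − x_i = 0, so x_i* = α_i.
NE contributions = (4, 1, 2); X = 7.
W^NE = (Σα)·X − ½Σα_i² = 7² − ½·21 = 38.5.
Planner sets x_i = Σα_j = 7 for every i, so X^SO = 3·7 = 21.
W^SO = (Σα)·X^SO − ½·3·(Σα)² = (3/2)·7² = 73.5.
Deadweight loss = W^SO − W^NE = 35.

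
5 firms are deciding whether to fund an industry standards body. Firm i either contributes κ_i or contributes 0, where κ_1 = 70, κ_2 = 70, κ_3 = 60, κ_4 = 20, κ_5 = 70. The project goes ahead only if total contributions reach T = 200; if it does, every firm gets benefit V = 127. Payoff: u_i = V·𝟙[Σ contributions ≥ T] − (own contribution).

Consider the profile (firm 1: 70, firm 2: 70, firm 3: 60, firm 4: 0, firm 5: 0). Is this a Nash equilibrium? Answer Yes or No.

Yes

Total = 200 ≥ 200: provided.
Firm 1 (pledges 70, payoff 57): dropping to 0 → total 130, payoff 0. No gain.
Firm 2 (pledges 70, payoff 57): dropping to 0 → total 130, payoff 0. No gain.
Firm 3 (pledges 60, payoff 67): dropping to 0 → total 140, payoff 0. No gain.
Firm 4 (pledges 0, payoff 127): pledging 20 → total 220, payoff 107. No gain.
Firm 5 (pledges 0, payoff 127): pledging 70 → total 270, payoff 57. No gain.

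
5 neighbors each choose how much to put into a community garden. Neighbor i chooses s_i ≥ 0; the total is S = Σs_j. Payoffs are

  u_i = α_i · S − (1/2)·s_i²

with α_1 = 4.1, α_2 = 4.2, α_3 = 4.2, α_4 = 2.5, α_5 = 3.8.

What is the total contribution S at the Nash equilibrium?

18.8

Neighbor i's FOC: ∂u_i/∂s_i = α_i − s_i = 0, so s_i* = α_i.
NE contributions = (4.1, 4.2, 4.2, 2.5, 3.8); S = 18.8.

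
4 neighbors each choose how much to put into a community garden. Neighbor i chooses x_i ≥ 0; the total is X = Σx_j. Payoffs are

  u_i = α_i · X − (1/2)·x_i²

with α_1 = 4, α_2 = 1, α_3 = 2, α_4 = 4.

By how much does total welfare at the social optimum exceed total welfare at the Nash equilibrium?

139.5

Neighbor i's FOC: ∂u_i/∂x_i = α_i − x_i = 0, so x_i* = α_i.
NE contributions = (4, 1, 2, 4); X = 11.
W^NE = (Σα)·X − ½Σα_i² = 11² − ½·37 = 102.5.
Planner sets x_i = Σα_j = 11 for every i, so X^SO = 4·11 = 44.
W^SO = (Σα)·X^SO − ½·4·(Σα)² = (4/2)·11² = 242.
Deadweight loss = W^SO − W^NE = 139.5.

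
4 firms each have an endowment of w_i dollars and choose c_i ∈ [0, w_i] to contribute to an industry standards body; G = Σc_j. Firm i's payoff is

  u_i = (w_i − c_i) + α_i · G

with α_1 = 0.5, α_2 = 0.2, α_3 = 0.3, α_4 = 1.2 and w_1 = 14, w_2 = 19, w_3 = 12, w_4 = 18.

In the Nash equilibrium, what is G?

18

∂u_i/∂c_i = α_i − 1, so firm i contributes w_i if α_i > 1, else 0.
α_i > 1 for i ∈ {4}; NE contributions (0, 0, 0, 18), G = 18.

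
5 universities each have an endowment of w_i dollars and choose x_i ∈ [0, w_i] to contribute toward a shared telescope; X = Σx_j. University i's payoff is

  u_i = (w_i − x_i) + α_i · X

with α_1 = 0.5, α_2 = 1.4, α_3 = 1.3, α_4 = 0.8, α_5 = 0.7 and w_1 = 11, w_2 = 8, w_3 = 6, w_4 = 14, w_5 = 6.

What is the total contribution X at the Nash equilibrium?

14

∂u_i/∂x_i = α_i − 1, so university i contributes w_i if α_i > 1, else 0.
α_i > 1 for i ∈ {2, 3}; NE contributions (0, 8, 6, 0, 0), X = 14.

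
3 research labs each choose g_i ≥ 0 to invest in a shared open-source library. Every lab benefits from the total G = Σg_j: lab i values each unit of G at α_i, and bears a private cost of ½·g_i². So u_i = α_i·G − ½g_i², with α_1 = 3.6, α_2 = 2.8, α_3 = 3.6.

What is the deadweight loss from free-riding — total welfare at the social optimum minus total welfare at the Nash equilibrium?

Lab i's FOC: ∂u_i/∂g_i = α_i − g_i = 0, so g_i* = α_i.
NE contributions = (3.6, 2.8, 3.6); G = 10.
W^NE = (Σα)·G − ½Σα_i² = 10² − ½·33.76 = 83.12.
Planner sets g_i = Σα_j = 10 for every i, so G^SO = 3·10 = 30.
W^SO = (Σα)·G^SO − ½·3·(Σα)² = (3/2)·10² = 150.
Deadweight loss = W^SO − W^NE = 66.88.

66.88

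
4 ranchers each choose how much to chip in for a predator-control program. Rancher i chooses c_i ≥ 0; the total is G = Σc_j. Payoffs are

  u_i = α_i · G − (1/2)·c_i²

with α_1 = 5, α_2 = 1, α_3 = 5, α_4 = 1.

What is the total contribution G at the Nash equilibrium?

12

Rancher i's FOC: ∂u_i/∂c_i = α_i − c_i = 0, so c_i* = α_i.
NE contributions = (5, 1, 5, 1); G = 12.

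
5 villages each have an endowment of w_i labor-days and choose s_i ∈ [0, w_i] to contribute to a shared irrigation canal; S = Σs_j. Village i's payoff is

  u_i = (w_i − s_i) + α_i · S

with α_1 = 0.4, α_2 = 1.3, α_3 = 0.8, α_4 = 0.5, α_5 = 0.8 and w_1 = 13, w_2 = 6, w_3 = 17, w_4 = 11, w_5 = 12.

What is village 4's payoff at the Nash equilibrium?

∂u_i/∂s_i = α_i − 1, so village i contributes w_i if α_i > 1, else 0.
α_i > 1 for i ∈ {2}; NE contributions (0, 6, 0, 0, 0), S = 6.
u_4 = (11 − 0) + 0.5·6 = 14.

14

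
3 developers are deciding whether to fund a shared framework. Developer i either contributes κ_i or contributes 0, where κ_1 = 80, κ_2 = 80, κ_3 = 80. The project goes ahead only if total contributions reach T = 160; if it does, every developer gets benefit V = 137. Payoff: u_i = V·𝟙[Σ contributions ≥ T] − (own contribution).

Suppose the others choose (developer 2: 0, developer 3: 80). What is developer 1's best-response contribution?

Others' total = 80. Contributing 80 brings total to 160 ≥ 160: gain V − κ_1 = 57.
Best response: 80.

80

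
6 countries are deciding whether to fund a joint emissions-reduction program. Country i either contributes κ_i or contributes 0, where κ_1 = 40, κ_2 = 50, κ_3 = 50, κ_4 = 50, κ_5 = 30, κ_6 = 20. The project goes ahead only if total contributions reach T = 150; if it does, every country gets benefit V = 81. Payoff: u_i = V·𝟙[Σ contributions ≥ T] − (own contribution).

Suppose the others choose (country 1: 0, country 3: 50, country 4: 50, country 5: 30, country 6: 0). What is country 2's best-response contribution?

Others' total = 130. Contributing 50 brings total to 180 ≥ 150: gain V − κ_2 = 31.
Best response: 50.

50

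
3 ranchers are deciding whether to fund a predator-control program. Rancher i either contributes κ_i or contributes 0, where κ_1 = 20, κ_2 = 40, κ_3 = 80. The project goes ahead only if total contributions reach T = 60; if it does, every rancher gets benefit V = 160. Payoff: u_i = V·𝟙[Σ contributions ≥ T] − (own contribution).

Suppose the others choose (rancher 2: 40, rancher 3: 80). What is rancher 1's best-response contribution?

0

Others' total = 120 ≥ 60; contributing adds cost 20 for no extra benefit.
Best response: 0.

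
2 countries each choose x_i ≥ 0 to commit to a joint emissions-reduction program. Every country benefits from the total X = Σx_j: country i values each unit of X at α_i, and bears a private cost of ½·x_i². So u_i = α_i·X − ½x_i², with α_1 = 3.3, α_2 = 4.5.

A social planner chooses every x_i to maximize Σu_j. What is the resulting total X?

15.6

Planner FOC: ∂(Σu_j)/∂x_i = (Σα_j) − x_i = 0, so x_i^SO = Σα_j = 7.8 for every i; X^SO = 15.6.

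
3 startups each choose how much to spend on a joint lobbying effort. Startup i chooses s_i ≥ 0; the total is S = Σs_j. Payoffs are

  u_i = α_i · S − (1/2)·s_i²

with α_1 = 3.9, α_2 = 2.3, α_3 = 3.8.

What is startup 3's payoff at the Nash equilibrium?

Startup i's FOC: ∂u_i/∂s_i = α_i − s_i = 0, so s_i* = α_i.
NE contributions = (3.9, 2.3, 3.8); S = 10.
u_3 = α_3·S − ½·(s_3)² = 3.8·10 − ½·3.8² = 30.78.

30.78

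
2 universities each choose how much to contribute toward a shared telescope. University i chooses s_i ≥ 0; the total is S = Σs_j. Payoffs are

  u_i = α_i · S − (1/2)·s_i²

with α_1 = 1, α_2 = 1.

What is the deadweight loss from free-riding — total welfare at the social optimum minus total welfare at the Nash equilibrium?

1

University i's FOC: ∂u_i/∂s_i = α_i − s_i = 0, so s_i* = α_i.
NE contributions = (1, 1); S = 2.
W^NE = (Σα)·S − ½Σα_i² = 2² − ½·2 = 3.
Planner sets s_i = Σα_j = 2 for every i, so S^SO = 2·2 = 4.
W^SO = (Σα)·S^SO − ½·2·(Σα)² = (2/2)·2² = 4.
Deadweight loss = W^SO − W^NE = 1.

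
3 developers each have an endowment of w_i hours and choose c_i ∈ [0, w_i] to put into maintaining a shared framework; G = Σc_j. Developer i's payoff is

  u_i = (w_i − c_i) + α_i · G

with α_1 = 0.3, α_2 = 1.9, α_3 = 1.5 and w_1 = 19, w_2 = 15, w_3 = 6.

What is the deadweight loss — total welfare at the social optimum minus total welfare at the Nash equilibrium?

51.3

∂u_i/∂c_i = α_i − 1, so developer i contributes w_i if α_i > 1, else 0.
α_i > 1 for i ∈ {2, 3}; NE contributions (0, 15, 6), G = 21.
W^NE = Σw_i − G^NE + (Σα_i)·G^NE = 40 + 2.7·21 = 96.7.
Planner: ∂(Σu_j)/∂c_i = Σα_j − 1 = 2.7 > 0, so everyone contributes w_i; G^SO = 40, W^SO = 40 + 2.7·40 = 148.
Deadweight loss = 51.3.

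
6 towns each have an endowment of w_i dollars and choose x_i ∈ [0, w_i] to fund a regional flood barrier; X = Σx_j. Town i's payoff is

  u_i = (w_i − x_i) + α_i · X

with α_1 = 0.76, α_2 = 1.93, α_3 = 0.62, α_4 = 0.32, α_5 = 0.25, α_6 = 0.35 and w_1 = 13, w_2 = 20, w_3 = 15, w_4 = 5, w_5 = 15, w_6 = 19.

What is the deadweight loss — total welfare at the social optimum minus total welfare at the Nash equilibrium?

∂u_i/∂x_i = α_i − 1, so town i contributes w_i if α_i > 1, else 0.
α_i > 1 for i ∈ {2}; NE contributions (0, 20, 0, 0, 0, 0), X = 20.
W^NE = Σw_i − X^NE + (Σα_i)·X^NE = 87 + 3.23·20 = 151.6.
Planner: ∂(Σu_j)/∂x_i = Σα_j − 1 = 3.23 > 0, so everyone contributes w_i; X^SO = 87, W^SO = 87 + 3.23·87 = 368.01.
Deadweight loss = 216.41.

216.41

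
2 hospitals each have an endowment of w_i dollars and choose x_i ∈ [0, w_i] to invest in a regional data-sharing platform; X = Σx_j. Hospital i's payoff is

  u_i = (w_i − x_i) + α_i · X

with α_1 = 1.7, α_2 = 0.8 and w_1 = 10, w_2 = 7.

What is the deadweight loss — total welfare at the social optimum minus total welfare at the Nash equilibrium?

10.5

∂u_i/∂x_i = α_i − 1, so hospital i contributes w_i if α_i > 1, else 0.
α_i > 1 for i ∈ {1}; NE contributions (10, 0), X = 10.
W^NE = Σw_i − X^NE + (Σα_i)·X^NE = 17 + 1.5·10 = 32.
Planner: ∂(Σu_j)/∂x_i = Σα_j − 1 = 1.5 > 0, so everyone contributes w_i; X^SO = 17, W^SO = 17 + 1.5·17 = 42.5.
Deadweight loss = 10.5.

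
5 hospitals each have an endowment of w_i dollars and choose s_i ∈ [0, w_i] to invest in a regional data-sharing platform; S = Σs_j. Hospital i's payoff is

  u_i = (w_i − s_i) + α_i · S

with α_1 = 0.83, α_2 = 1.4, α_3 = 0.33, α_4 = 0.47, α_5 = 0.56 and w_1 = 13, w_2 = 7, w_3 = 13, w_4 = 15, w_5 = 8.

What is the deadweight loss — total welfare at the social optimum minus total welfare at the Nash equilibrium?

126.91

∂u_i/∂s_i = α_i − 1, so hospital i contributes w_i if α_i > 1, else 0.
α_i > 1 for i ∈ {2}; NE contributions (0, 7, 0, 0, 0), S = 7.
W^NE = Σw_i − S^NE + (Σα_i)·S^NE = 56 + 2.59·7 = 74.13.
Planner: ∂(Σu_j)/∂s_i = Σα_j − 1 = 2.59 > 0, so everyone contributes w_i; S^SO = 56, W^SO = 56 + 2.59·56 = 201.04.
Deadweight loss = 126.91.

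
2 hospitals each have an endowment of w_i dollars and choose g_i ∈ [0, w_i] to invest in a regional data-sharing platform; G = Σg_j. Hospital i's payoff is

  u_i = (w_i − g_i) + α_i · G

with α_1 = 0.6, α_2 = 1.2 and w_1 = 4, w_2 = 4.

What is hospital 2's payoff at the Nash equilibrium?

4.8

∂u_i/∂g_i = α_i − 1, so hospital i contributes w_i if α_i > 1, else 0.
α_i > 1 for i ∈ {2}; NE contributions (0, 4), G = 4.
u_2 = (4 − 4) + 1.2·4 = 4.8.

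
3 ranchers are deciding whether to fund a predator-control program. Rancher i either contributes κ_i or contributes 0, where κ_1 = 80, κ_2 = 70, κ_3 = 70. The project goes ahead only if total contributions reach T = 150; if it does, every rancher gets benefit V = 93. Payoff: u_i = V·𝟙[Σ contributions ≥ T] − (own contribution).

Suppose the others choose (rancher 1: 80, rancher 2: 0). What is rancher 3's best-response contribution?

70

Others' total = 80. Contributing 70 brings total to 150 ≥ 150: gain V − κ_3 = 23.
Best response: 70.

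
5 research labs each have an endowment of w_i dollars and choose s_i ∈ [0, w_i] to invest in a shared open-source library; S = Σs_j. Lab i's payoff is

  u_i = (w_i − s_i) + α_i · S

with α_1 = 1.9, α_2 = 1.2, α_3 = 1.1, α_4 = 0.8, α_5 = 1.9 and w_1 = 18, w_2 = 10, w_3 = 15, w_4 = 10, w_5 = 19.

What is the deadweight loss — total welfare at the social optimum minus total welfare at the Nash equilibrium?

59

∂u_i/∂s_i = α_i − 1, so lab i contributes w_i if α_i > 1, else 0.
α_i > 1 for i ∈ {1, 2, 3, 5}; NE contributions (18, 10, 15, 0, 19), S = 62.
W^NE = Σw_i − S^NE + (Σα_i)·S^NE = 72 + 5.9·62 = 437.8.
Planner: ∂(Σu_j)/∂s_i = Σα_j − 1 = 5.9 > 0, so everyone contributes w_i; S^SO = 72, W^SO = 72 + 5.9·72 = 496.8.
Deadweight loss = 59.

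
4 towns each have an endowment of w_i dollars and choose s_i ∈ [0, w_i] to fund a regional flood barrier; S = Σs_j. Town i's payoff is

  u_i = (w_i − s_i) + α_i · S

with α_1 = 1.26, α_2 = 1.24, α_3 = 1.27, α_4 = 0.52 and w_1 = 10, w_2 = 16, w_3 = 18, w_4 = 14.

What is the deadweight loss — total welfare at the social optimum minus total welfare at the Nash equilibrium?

46.06

∂u_i/∂s_i = α_i − 1, so town i contributes w_i if α_i > 1, else 0.
α_i > 1 for i ∈ {1, 2, 3}; NE contributions (10, 16, 18, 0), S = 44.
W^NE = Σw_i − S^NE + (Σα_i)·S^NE = 58 + 3.29·44 = 202.76.
Planner: ∂(Σu_j)/∂s_i = Σα_j − 1 = 3.29 > 0, so everyone contributes w_i; S^SO = 58, W^SO = 58 + 3.29·58 = 248.82.
Deadweight loss = 46.06.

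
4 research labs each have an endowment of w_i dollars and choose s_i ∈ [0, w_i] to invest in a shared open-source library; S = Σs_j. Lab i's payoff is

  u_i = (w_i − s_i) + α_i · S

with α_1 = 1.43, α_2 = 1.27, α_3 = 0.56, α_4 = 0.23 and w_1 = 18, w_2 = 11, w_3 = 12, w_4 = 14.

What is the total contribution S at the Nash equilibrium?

29

∂u_i/∂s_i = α_i − 1, so lab i contributes w_i if α_i > 1, else 0.
α_i > 1 for i ∈ {1, 2}; NE contributions (18, 11, 0, 0), S = 29.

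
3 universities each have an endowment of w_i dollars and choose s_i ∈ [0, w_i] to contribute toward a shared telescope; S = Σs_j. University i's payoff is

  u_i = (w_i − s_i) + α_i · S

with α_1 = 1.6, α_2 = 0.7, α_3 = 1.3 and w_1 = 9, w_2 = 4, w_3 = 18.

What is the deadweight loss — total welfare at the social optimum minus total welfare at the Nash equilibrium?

∂u_i/∂s_i = α_i − 1, so university i contributes w_i if α_i > 1, else 0.
α_i > 1 for i ∈ {1, 3}; NE contributions (9, 0, 18), S = 27.
W^NE = Σw_i − S^NE + (Σα_i)·S^NE = 31 + 2.6·27 = 101.2.
Planner: ∂(Σu_j)/∂s_i = Σα_j − 1 = 2.6 > 0, so everyone contributes w_i; S^SO = 31, W^SO = 31 + 2.6·31 = 111.6.
Deadweight loss = 10.4.

10.4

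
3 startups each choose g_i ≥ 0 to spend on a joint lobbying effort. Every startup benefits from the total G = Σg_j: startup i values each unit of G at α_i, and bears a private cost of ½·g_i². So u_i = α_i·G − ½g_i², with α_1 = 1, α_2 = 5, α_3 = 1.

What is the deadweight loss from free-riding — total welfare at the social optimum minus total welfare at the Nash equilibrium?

Startup i's FOC: ∂u_i/∂g_i = α_i − g_i = 0, so g_i* = α_i.
NE contributions = (1, 5, 1); G = 7.
W^NE = (Σα)·G − ½Σα_i² = 7² − ½·27 = 35.5.
Planner sets g_i = Σα_j = 7 for every i, so G^SO = 3·7 = 21.
W^SO = (Σα)·G^SO − ½·3·(Σα)² = (3/2)·7² = 73.5.
Deadweight loss = W^SO − W^NE = 38.

38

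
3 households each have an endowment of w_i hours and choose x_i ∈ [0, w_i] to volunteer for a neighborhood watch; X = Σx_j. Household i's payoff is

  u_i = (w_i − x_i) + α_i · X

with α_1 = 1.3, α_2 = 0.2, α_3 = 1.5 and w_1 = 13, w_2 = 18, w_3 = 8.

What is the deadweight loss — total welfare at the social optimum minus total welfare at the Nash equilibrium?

36

∂u_i/∂x_i = α_i − 1, so household i contributes w_i if α_i > 1, else 0.
α_i > 1 for i ∈ {1, 3}; NE contributions (13, 0, 8), X = 21.
W^NE = Σw_i − X^NE + (Σα_i)·X^NE = 39 + 2·21 = 81.
Planner: ∂(Σu_j)/∂x_i = Σα_j − 1 = 2 > 0, so everyone contributes w_i; X^SO = 39, W^SO = 39 + 2·39 = 117.
Deadweight loss = 36.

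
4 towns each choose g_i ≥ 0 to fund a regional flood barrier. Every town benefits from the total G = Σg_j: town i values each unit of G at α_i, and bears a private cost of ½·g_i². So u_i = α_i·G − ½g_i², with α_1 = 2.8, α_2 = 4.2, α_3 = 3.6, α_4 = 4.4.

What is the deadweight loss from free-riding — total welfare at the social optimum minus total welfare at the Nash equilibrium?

Town i's FOC: ∂u_i/∂g_i = α_i − g_i = 0, so g_i* = α_i.
NE contributions = (2.8, 4.2, 3.6, 4.4); G = 15.
W^NE = (Σα)·G − ½Σα_i² = 15² − ½·57.8 = 196.1.
Planner sets g_i = Σα_j = 15 for every i, so G^SO = 4·15 = 60.
W^SO = (Σα)·G^SO − ½·4·(Σα)² = (4/2)·15² = 450.
Deadweight loss = W^SO − W^NE = 253.9.

253.9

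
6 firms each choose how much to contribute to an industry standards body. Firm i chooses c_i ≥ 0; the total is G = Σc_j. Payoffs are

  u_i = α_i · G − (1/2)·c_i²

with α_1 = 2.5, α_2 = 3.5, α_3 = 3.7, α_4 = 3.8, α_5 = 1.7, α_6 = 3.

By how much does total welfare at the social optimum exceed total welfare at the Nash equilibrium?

691.74

Firm i's FOC: ∂u_i/∂c_i = α_i − c_i = 0, so c_i* = α_i.
NE contributions = (2.5, 3.5, 3.7, 3.8, 1.7, 3); G = 18.2.
W^NE = (Σα)·G − ½Σα_i² = 18.2² − ½·58.52 = 301.98.
Planner sets c_i = Σα_j = 18.2 for every i, so G^SO = 6·18.2 = 109.2.
W^SO = (Σα)·G^SO − ½·6·(Σα)² = (6/2)·18.2² = 993.72.
Deadweight loss = W^SO − W^NE = 691.74.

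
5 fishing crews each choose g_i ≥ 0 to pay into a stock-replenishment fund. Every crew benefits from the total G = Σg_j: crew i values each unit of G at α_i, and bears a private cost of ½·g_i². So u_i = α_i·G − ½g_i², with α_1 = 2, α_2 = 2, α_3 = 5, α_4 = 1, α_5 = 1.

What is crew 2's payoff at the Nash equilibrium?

Crew i's FOC: ∂u_i/∂g_i = α_i − g_i = 0, so g_i* = α_i.
NE contributions = (2, 2, 5, 1, 1); G = 11.
u_2 = α_2·G − ½·(g_2)² = 2·11 − ½·2² = 20.

20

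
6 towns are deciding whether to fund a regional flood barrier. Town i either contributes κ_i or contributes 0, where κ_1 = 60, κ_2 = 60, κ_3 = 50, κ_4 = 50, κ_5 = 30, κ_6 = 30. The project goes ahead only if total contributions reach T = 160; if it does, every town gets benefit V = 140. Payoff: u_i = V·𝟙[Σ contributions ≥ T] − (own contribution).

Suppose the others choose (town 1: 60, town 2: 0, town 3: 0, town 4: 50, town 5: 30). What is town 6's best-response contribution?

Others' total = 140. Contributing 30 brings total to 170 ≥ 160: gain V − κ_6 = 110.
Best response: 30.

30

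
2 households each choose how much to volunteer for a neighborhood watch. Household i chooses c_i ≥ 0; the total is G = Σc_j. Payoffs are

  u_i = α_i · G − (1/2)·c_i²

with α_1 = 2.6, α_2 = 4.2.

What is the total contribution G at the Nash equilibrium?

6.8

Household i's FOC: ∂u_i/∂c_i = α_i − c_i = 0, so c_i* = α_i.
NE contributions = (2.6, 4.2); G = 6.8.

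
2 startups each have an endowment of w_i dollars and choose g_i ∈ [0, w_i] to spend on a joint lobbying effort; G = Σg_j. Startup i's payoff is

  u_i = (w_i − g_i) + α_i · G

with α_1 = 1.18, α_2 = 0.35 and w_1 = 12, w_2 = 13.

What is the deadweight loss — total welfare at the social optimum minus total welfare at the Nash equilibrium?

∂u_i/∂g_i = α_i − 1, so startup i contributes w_i if α_i > 1, else 0.
α_i > 1 for i ∈ {1}; NE contributions (12, 0), G = 12.
W^NE = Σw_i − G^NE + (Σα_i)·G^NE = 25 + 0.53·12 = 31.36.
Planner: ∂(Σu_j)/∂g_i = Σα_j − 1 = 0.53 > 0, so everyone contributes w_i; G^SO = 25, W^SO = 25 + 0.53·25 = 38.25.
Deadweight loss = 6.89.

6.89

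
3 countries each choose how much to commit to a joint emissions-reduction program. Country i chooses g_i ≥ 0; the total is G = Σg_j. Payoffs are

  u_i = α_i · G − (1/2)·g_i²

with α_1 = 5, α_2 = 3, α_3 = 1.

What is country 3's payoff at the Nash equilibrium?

Country i's FOC: ∂u_i/∂g_i = α_i − g_i = 0, so g_i* = α_i.
NE contributions = (5, 3, 1); G = 9.
u_3 = α_3·G − ½·(g_3)² = 1·9 − ½·1² = 8.5.

8.5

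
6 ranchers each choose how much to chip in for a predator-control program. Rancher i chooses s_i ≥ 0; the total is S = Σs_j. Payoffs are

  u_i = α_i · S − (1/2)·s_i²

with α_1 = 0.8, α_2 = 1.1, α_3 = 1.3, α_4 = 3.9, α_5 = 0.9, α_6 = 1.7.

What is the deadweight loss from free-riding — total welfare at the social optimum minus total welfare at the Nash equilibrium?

Rancher i's FOC: ∂u_i/∂s_i = α_i − s_i = 0, so s_i* = α_i.
NE contributions = (0.8, 1.1, 1.3, 3.9, 0.9, 1.7); S = 9.7.
W^NE = (Σα)·S − ½Σα_i² = 9.7² − ½·22.45 = 82.865.
Planner sets s_i = Σα_j = 9.7 for every i, so S^SO = 6·9.7 = 58.2.
W^SO = (Σα)·S^SO − ½·6·(Σα)² = (6/2)·9.7² = 282.27.
Deadweight loss = W^SO − W^NE = 199.405.

199.405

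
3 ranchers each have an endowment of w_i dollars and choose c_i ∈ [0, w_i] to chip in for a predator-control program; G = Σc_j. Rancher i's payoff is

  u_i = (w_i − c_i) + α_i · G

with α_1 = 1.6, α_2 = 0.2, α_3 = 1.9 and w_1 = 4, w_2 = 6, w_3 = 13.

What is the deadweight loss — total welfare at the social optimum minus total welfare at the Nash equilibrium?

∂u_i/∂c_i = α_i − 1, so rancher i contributes w_i if α_i > 1, else 0.
α_i > 1 for i ∈ {1, 3}; NE contributions (4, 0, 13), G = 17.
W^NE = Σw_i − G^NE + (Σα_i)·G^NE = 23 + 2.7·17 = 68.9.
Planner: ∂(Σu_j)/∂c_i = Σα_j − 1 = 2.7 > 0, so everyone contributes w_i; G^SO = 23, W^SO = 23 + 2.7·23 = 85.1.
Deadweight loss = 16.2.

16.2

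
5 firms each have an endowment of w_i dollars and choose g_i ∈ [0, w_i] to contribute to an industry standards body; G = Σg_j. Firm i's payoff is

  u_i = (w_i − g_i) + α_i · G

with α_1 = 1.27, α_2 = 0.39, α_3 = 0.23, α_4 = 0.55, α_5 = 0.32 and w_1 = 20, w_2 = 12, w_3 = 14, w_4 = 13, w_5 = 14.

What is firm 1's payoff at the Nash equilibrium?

25.4

∂u_i/∂g_i = α_i − 1, so firm i contributes w_i if α_i > 1, else 0.
α_i > 1 for i ∈ {1}; NE contributions (20, 0, 0, 0, 0), G = 20.
u_1 = (20 − 20) + 1.27·20 = 25.4.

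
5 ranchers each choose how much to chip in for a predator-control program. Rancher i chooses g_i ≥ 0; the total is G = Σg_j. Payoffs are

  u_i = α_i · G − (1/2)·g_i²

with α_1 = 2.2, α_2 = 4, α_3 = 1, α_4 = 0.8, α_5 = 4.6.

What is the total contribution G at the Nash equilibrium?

Rancher i's FOC: ∂u_i/∂g_i = α_i − g_i = 0, so g_i* = α_i.
NE contributions = (2.2, 4, 1, 0.8, 4.6); G = 12.6.

12.6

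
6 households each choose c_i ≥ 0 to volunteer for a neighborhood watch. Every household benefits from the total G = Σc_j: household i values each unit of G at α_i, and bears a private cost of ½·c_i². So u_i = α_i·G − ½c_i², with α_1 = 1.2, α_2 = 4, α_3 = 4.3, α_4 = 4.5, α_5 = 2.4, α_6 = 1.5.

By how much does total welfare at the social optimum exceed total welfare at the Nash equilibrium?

672.915

Household i's FOC: ∂u_i/∂c_i = α_i − c_i = 0, so c_i* = α_i.
NE contributions = (1.2, 4, 4.3, 4.5, 2.4, 1.5); G = 17.9.
W^NE = (Σα)·G − ½Σα_i² = 17.9² − ½·64.19 = 288.315.
Planner sets c_i = Σα_j = 17.9 for every i, so G^SO = 6·17.9 = 107.4.
W^SO = (Σα)·G^SO − ½·6·(Σα)² = (6/2)·17.9² = 961.23.
Deadweight loss = W^SO − W^NE = 672.915.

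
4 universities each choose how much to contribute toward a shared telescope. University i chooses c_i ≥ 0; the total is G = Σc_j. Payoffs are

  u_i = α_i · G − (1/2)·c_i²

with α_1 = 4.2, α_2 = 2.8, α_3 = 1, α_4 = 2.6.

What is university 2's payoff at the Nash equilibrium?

University i's FOC: ∂u_i/∂c_i = α_i − c_i = 0, so c_i* = α_i.
NE contributions = (4.2, 2.8, 1, 2.6); G = 10.6.
u_2 = α_2·G − ½·(c_2)² = 2.8·10.6 − ½·2.8² = 25.76.

25.76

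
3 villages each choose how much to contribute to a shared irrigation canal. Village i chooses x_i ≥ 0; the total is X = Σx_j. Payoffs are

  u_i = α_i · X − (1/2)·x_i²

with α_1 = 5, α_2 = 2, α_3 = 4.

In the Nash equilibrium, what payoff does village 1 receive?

Village i's FOC: ∂u_i/∂x_i = α_i − x_i = 0, so x_i* = α_i.
NE contributions = (5, 2, 4); X = 11.
u_1 = α_1·X − ½·(x_1)² = 5·11 − ½·5² = 42.5.

42.5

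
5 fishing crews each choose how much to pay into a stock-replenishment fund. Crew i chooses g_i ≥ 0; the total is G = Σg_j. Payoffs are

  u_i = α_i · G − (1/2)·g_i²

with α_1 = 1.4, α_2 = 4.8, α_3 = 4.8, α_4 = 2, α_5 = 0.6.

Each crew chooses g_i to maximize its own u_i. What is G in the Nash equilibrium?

13.6

Crew i's FOC: ∂u_i/∂g_i = α_i − g_i = 0, so g_i* = α_i.
NE contributions = (1.4, 4.8, 4.8, 2, 0.6); G = 13.6.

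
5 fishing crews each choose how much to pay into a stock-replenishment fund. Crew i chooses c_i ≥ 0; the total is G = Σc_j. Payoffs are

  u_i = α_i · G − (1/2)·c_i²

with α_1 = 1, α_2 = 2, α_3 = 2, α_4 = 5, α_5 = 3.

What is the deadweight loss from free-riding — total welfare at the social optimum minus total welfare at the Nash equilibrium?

275

Crew i's FOC: ∂u_i/∂c_i = α_i − c_i = 0, so c_i* = α_i.
NE contributions = (1, 2, 2, 5, 3); G = 13.
W^NE = (Σα)·G − ½Σα_i² = 13² − ½·43 = 147.5.
Planner sets c_i = Σα_j = 13 for every i, so G^SO = 5·13 = 65.
W^SO = (Σα)·G^SO − ½·5·(Σα)² = (5/2)·13² = 422.5.
Deadweight loss = W^SO − W^NE = 275.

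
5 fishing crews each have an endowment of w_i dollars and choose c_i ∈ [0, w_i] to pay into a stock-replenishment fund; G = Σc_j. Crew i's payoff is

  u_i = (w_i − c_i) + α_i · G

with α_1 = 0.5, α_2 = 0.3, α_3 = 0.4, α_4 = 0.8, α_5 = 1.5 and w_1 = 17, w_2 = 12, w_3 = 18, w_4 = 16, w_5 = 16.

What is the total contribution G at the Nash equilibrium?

∂u_i/∂c_i = α_i − 1, so crew i contributes w_i if α_i > 1, else 0.
α_i > 1 for i ∈ {5}; NE contributions (0, 0, 0, 0, 16), G = 16.

16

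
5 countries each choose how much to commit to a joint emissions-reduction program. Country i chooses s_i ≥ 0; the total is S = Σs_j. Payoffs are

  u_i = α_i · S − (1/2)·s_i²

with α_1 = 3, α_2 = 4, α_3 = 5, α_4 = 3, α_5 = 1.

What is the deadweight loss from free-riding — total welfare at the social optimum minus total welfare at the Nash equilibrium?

414

Country i's FOC: ∂u_i/∂s_i = α_i − s_i = 0, so s_i* = α_i.
NE contributions = (3, 4, 5, 3, 1); S = 16.
W^NE = (Σα)·S − ½Σα_i² = 16² − ½·60 = 226.
Planner sets s_i = Σα_j = 16 for every i, so S^SO = 5·16 = 80.
W^SO = (Σα)·S^SO − ½·5·(Σα)² = (5/2)·16² = 640.
Deadweight loss = W^SO − W^NE = 414.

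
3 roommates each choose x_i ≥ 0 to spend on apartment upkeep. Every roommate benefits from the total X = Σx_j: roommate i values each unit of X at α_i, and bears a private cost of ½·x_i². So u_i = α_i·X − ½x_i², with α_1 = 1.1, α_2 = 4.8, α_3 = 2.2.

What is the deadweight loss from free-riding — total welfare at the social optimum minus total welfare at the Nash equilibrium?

Roommate i's FOC: ∂u_i/∂x_i = α_i − x_i = 0, so x_i* = α_i.
NE contributions = (1.1, 4.8, 2.2); X = 8.1.
W^NE = (Σα)·X − ½Σα_i² = 8.1² − ½·29.09 = 51.065.
Planner sets x_i = Σα_j = 8.1 for every i, so X^SO = 3·8.1 = 24.3.
W^SO = (Σα)·X^SO − ½·3·(Σα)² = (3/2)·8.1² = 98.415.
Deadweight loss = W^SO − W^NE = 47.35.

47.35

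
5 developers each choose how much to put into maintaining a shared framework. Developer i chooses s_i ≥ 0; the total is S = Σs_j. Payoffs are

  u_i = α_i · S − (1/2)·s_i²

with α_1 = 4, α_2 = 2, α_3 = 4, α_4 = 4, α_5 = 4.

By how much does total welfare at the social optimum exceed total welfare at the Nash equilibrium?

520

Developer i's FOC: ∂u_i/∂s_i = α_i − s_i = 0, so s_i* = α_i.
NE contributions = (4, 2, 4, 4, 4); S = 18.
W^NE = (Σα)·S − ½Σα_i² = 18² − ½·68 = 290.
Planner sets s_i = Σα_j = 18 for every i, so S^SO = 5·18 = 90.
W^SO = (Σα)·S^SO − ½·5·(Σα)² = (5/2)·18² = 810.
Deadweight loss = W^SO − W^NE = 520.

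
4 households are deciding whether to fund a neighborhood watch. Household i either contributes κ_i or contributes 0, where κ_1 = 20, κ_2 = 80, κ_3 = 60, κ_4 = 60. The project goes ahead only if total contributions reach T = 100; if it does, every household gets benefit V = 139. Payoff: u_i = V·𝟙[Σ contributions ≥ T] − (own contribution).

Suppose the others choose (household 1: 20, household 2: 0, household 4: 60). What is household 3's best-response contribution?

Others' total = 80. Contributing 60 brings total to 140 ≥ 100: gain V − κ_3 = 79.
Best response: 60.

60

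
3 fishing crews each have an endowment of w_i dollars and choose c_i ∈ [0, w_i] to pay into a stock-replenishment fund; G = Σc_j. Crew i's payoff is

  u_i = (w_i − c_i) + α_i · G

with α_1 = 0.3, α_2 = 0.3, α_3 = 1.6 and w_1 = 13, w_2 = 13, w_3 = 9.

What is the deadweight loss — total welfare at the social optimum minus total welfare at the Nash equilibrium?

31.2

∂u_i/∂c_i = α_i − 1, so crew i contributes w_i if α_i > 1, else 0.
α_i > 1 for i ∈ {3}; NE contributions (0, 0, 9), G = 9.
W^NE = Σw_i − G^NE + (Σα_i)·G^NE = 35 + 1.2·9 = 45.8.
Planner: ∂(Σu_j)/∂c_i = Σα_j − 1 = 1.2 > 0, so everyone contributes w_i; G^SO = 35, W^SO = 35 + 1.2·35 = 77.
Deadweight loss = 31.2.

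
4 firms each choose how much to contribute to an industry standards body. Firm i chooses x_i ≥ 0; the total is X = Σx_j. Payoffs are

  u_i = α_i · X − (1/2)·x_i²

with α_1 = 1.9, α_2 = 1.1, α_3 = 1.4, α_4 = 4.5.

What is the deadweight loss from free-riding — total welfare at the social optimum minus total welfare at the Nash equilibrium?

Firm i's FOC: ∂u_i/∂x_i = α_i − x_i = 0, so x_i* = α_i.
NE contributions = (1.9, 1.1, 1.4, 4.5); X = 8.9.
W^NE = (Σα)·X − ½Σα_i² = 8.9² − ½·27.03 = 65.695.
Planner sets x_i = Σα_j = 8.9 for every i, so X^SO = 4·8.9 = 35.6.
W^SO = (Σα)·X^SO − ½·4·(Σα)² = (4/2)·8.9² = 158.42.
Deadweight loss = W^SO − W^NE = 92.725.

92.725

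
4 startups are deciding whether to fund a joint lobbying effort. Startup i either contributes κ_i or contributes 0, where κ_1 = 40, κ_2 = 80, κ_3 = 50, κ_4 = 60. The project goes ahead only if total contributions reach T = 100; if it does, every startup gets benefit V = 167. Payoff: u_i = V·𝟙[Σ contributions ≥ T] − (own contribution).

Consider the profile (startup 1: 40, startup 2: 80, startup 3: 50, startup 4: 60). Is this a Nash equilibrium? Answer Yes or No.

Total = 230 ≥ 100: provided.
Startup 1 (pledges 40, payoff 127): dropping to 0 → total 190, payoff 167. Profitable deviation.

No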